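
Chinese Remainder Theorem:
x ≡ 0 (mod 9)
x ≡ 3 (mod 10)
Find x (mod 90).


M = 9*10 = 90
M1 = M/9 = 10, M2 = M/10 = 9
M1^(-1) mod 9 = 1, M2^(-1) mod 10 = 9
x = 0*10*1 + 3*9*9 = 243
243 mod 90 = 63
Check: 63 mod 9 = 0 ✓, 63 mod 10 = 3 ✓

x ≡ 63 (mod 90)


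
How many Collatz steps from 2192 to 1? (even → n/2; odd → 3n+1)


2192 → 1096 → 548 → 274 → 137 → 412 → 206 → 103 → 310 → 155 → 466 → 233 → 700 → 350 → 175 → 526 → 263 → 790 → 395 → 1186 → 593 → 1780 → 890 → 445 → 1336 → 668 → 334 → 167 → 502 → 251 → 754 → 377 → 1132 → 566 → 283 → 850 → 425 → 1276 → 638 → 319 → 958 → 479 → 1438 → 719 → 2158 → 1079 → 3238 → 1619 → 4858 → 2429 → 7288 → 3644 → 1822 → 911 → 2734 → 1367 → 4102 → 2051 → 6154 → 3077 → 9232 → 4616 → 2308 → 1154 → 577 → 1732 → 866 → 433 → 1300 → 650 → 325 → 976 → 488 → 244 → 122 → 61 → 184 → 92 → 46 → 23 → 70 → 35 → 106 → 53 → 160 → 80 → 40 → 20 → 10 → 5 → 16 → 8 → 4 → 2 → 1
Total steps = 94

94 steps


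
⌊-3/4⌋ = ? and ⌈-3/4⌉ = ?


-3/4 = -0.7500
floor = -1
ceil = 0

floor = -1, ceil = 0


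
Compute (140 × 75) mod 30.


140 × 75 = 10500
10500 mod 30 = 0


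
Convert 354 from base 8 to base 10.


354 (base 8) = 236 (decimal)
236 (decimal) = 236 (base 10)


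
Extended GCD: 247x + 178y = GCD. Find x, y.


Tabular extended Euclidean (each row: r = 247*s + 178*t):
r=247, s=1, t=0
r=178, s=0, t=1
q=1: r=69, s=1, t=-1   [247*(1) + 178*(-1) = 69]
q=2: r=40, s=-2, t=3   [247*(-2) + 178*(3) = 40]
q=1: r=29, s=3, t=-4   [247*(3) + 178*(-4) = 29]
q=1: r=11, s=-5, t=7   [247*(-5) + 178*(7) = 11]
q=2: r=7, s=13, t=-18   [247*(13) + 178*(-18) = 7]
q=1: r=4, s=-18, t=25   [247*(-18) + 178*(25) = 4]
q=1: r=3, s=31, t=-43   [247*(31) + 178*(-43) = 3]
q=1: r=1, s=-49, t=68   [247*(-49) + 178*(68) = 1]
q=3: r=0, s=178, t=-247   [247*(178) + 178*(-247) = 0]
GCD = 1; from the row with r=1: x=-49, y=68
Check: 247*(-49) + 178*(68) = -12103 + 12104 = 1

GCD = 1, x = -49, y = 68


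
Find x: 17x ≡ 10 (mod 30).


GCD(17, 30) = 1, unique solution
a^(-1) mod 30 = 23
x = 23 * 10 mod 30 = 20

x ≡ 20 (mod 30)


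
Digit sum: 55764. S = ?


5 + 5 + 7 + 6 + 4 = 27


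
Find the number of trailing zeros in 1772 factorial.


floor(1772/5) = 354
floor(1772/25) = 70
floor(1772/125) = 14
floor(1772/625) = 2
Total = 440

440 trailing zeros


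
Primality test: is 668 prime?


668 / 2 = 334 (exact division)
668 is NOT prime.

No, 668 is not prime


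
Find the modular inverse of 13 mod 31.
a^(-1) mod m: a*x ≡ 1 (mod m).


Use the extended Euclidean algorithm on (31, 13); each row r = 31*s + 13*t:
r=31, s=1, t=0
r=13, s=0, t=1
q=2: r=5, s=1, t=-2   [31*(1) + 13*(-2) = 5]
q=2: r=3, s=-2, t=5   [31*(-2) + 13*(5) = 3]
q=1: r=2, s=3, t=-7   [31*(3) + 13*(-7) = 2]
q=1: r=1, s=-5, t=12   [31*(-5) + 13*(12) = 1]
q=2: r=0, s=13, t=-31   [31*(13) + 13*(-31) = 0]
GCD = 1 with t = 12, so 13*(12) ≡ 1 (mod 31)
Inverse = 12 mod 31 = 12
Check: 13 * 12 = 156 ≡ 1 (mod 31)

13^(-1) ≡ 12 (mod 31)


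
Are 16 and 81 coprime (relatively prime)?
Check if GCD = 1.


Euclidean algorithm:
81 = 5 * 16 + 1
16 = 16 * 1 + 0
GCD(16, 81) = 1

Yes, coprime (GCD = 1)


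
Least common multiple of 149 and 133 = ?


GCD(149, 133) = 1
LCM = 149*133/1 = 19817/1 = 19817

LCM = 19817


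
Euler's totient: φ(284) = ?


284 = 2^2 × 71
Prime factors: 2, 71
φ(284) = 284 × (1-1/2) × (1-1/71)
= 284 × 1/2 × 70/71 = 140

φ(284) = 140


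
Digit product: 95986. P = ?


9 × 5 × 9 × 8 × 6 = 19440


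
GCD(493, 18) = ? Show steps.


493 = 27 * 18 + 7
18 = 2 * 7 + 4
7 = 1 * 4 + 3
4 = 1 * 3 + 1
3 = 3 * 1 + 0
GCD = 1


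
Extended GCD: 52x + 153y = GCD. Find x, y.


Tabular extended Euclidean (each row: r = 52*s + 153*t):
r=52, s=1, t=0
r=153, s=0, t=1
q=0: r=52, s=1, t=0   [52*(1) + 153*(0) = 52]
q=2: r=49, s=-2, t=1   [52*(-2) + 153*(1) = 49]
q=1: r=3, s=3, t=-1   [52*(3) + 153*(-1) = 3]
q=16: r=1, s=-50, t=17   [52*(-50) + 153*(17) = 1]
q=3: r=0, s=153, t=-52   [52*(153) + 153*(-52) = 0]
GCD = 1; from the row with r=1: x=-50, y=17
Check: 52*(-50) + 153*(17) = -2600 + 2601 = 1

GCD = 1, x = -50, y = 17


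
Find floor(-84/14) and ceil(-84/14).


-84/14 = -6.0000
floor = -6
ceil = -6

floor = -6, ceil = -6


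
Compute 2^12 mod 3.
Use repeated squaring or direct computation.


2^1 mod 3 = 2
2^2 mod 3 = 1
2^3 mod 3 = 2
2^4 mod 3 = 1
2^5 mod 3 = 2
2^6 mod 3 = 1
2^7 mod 3 = 2
2^8 mod 3 = 1
2^9 mod 3 = 2
2^10 mod 3 = 1
2^11 mod 3 = 2
2^12 mod 3 = 1


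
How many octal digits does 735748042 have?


735748042 in base 8 = 5366517712
Number of digits = 10

10 digits (base 8)


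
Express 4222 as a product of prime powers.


4222 / 2 = 2111
2111 / 2111 = 1
4222 = 2 × 2111


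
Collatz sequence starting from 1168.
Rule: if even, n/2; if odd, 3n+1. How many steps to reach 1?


1168 → 584 → 292 → 146 → 73 → 220 → 110 → 55 → 166 → 83 → 250 → 125 → 376 → 188 → 94 → 47 → 142 → 71 → 214 → 107 → 322 → 161 → 484 → 242 → 121 → 364 → 182 → 91 → 274 → 137 → 412 → 206 → 103 → 310 → 155 → 466 → 233 → 700 → 350 → 175 → 526 → 263 → 790 → 395 → 1186 → 593 → 1780 → 890 → 445 → 1336 → 668 → 334 → 167 → 502 → 251 → 754 → 377 → 1132 → 566 → 283 → 850 → 425 → 1276 → 638 → 319 → 958 → 479 → 1438 → 719 → 2158 → 1079 → 3238 → 1619 → 4858 → 2429 → 7288 → 3644 → 1822 → 911 → 2734 → 1367 → 4102 → 2051 → 6154 → 3077 → 9232 → 4616 → 2308 → 1154 → 577 → 1732 → 866 → 433 → 1300 → 650 → 325 → 976 → 488 → 244 → 122 → 61 → 184 → 92 → 46 → 23 → 70 → 35 → 106 → 53 → 160 → 80 → 40 → 20 → 10 → 5 → 16 → 8 → 4 → 2 → 1
Total steps = 119

119 steps


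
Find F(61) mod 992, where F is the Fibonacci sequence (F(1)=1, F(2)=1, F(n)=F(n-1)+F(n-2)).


F(k) mod 992 for k=1..61:
1, 1, 2, 3, 5, 8, 13, 21, 34, 55, 89, 144, 233, 377, 610, 987, 605, 600, 213, 813, 34, 847, 881, 736, 625, 369, 2, 371, 373, 744, 125, 869, 2, 871, 873, 752, 633, 393, 34, 427, 461, 888, 357, 253, 610, 863, 481, 352, 833, 193, 34, 227, 261, 488, 749, 245, 2, 247, 249, 496, 745
F(61) mod 992 = 745


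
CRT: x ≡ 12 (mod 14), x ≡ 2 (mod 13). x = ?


M = 14*13 = 182
M1 = M/14 = 13, M2 = M/13 = 14
M1^(-1) mod 14 = 13, M2^(-1) mod 13 = 1
x = 12*13*13 + 2*14*1 = 2056
2056 mod 182 = 54
Check: 54 mod 14 = 12 ✓, 54 mod 13 = 2 ✓

x ≡ 54 (mod 182)


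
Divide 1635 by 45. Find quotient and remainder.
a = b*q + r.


1635 = 45 * 36 + 15
Check: 1620 + 15 = 1635

q = 36, r = 15


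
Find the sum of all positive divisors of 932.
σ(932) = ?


Divisors of 932: 1, 2, 4, 233, 466, 932
Sum = 1 + 2 + 4 + 233 + 466 + 932 = 1638

σ(932) = 1638


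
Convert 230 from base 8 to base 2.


230 (base 8) = 152 (decimal)
152 (decimal) = 10011000 (base 2)


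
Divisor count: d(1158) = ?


1158 = 2^1 × 3^1 × 193^1
d(1158) = (1+1) × (1+1) × (1+1) = 8

8 divisors


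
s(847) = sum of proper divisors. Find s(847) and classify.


Proper divisors: 1, 7, 11, 77, 121
Sum = 1 + 7 + 11 + 77 + 121 = 217
217 < 847 → deficient

s(847) = 217 (deficient)


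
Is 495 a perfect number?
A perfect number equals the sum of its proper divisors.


Proper divisors of 495: 1, 3, 5, 9, 11, 15, 33, 45, 55, 99, 165
Sum = 1 + 3 + 5 + 9 + 11 + 15 + 33 + 45 + 55 + 99 + 165 = 441

No, 495 is not perfect (441 ≠ 495)


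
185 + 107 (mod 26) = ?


185 + 107 = 292
292 mod 26 = 6


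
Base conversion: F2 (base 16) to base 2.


F2 (base 16) = 242 (decimal)
242 (decimal) = 11110010 (base 2)


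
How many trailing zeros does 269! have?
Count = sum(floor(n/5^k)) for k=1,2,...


floor(269/5) = 53
floor(269/25) = 10
floor(269/125) = 2
Total = 65

65 trailing zeros


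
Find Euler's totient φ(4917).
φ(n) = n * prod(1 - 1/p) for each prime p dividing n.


4917 = 3 × 11 × 149
Prime factors: 3, 11, 149
φ(4917) = 4917 × (1-1/3) × (1-1/11) × (1-1/149)
= 4917 × 2/3 × 10/11 × 148/149 = 2960

φ(4917) = 2960


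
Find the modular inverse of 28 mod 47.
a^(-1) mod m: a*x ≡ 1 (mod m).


Use the extended Euclidean algorithm on (47, 28); each row r = 47*s + 28*t:
r=47, s=1, t=0
r=28, s=0, t=1
q=1: r=19, s=1, t=-1   [47*(1) + 28*(-1) = 19]
q=1: r=9, s=-1, t=2   [47*(-1) + 28*(2) = 9]
q=2: r=1, s=3, t=-5   [47*(3) + 28*(-5) = 1]
q=9: r=0, s=-28, t=47   [47*(-28) + 28*(47) = 0]
GCD = 1 with t = -5, so 28*(-5) ≡ 1 (mod 47)
Inverse = -5 mod 47 = 42
Check: 28 * 42 = 1176 ≡ 1 (mod 47)

28^(-1) ≡ 42 (mod 47)


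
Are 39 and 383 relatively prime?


Euclidean algorithm:
383 = 9 * 39 + 32
39 = 1 * 32 + 7
32 = 4 * 7 + 4
7 = 1 * 4 + 3
4 = 1 * 3 + 1
3 = 3 * 1 + 0
GCD(39, 383) = 1

Yes, coprime (GCD = 1)


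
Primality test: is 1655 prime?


1655 / 5 = 331 (exact division)
1655 is NOT prime.

No, 1655 is not prime


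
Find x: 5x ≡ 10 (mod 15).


GCD(5, 15) = 5 divides 10
Divide: 1x ≡ 2 (mod 3)
x ≡ 2 (mod 3)


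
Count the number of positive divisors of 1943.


1943 = 29^1 × 67^1
d(1943) = (1+1) × (1+1) = 4

4 divisors


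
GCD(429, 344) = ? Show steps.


429 = 1 * 344 + 85
344 = 4 * 85 + 4
85 = 21 * 4 + 1
4 = 4 * 1 + 0
GCD = 1


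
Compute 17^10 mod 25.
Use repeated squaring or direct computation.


17^1 mod 25 = 17
17^2 mod 25 = 14
17^3 mod 25 = 13
17^4 mod 25 = 21
17^5 mod 25 = 7
17^6 mod 25 = 19
17^7 mod 25 = 23
17^8 mod 25 = 16
17^9 mod 25 = 22
17^10 mod 25 = 24


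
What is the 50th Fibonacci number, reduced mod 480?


F(k) mod 480 for k=1..50:
1, 1, 2, 3, 5, 8, 13, 21, 34, 55, 89, 144, 233, 377, 130, 27, 157, 184, 341, 45, 386, 431, 337, 288, 145, 433, 98, 51, 149, 200, 349, 69, 418, 7, 425, 432, 377, 329, 226, 75, 301, 376, 197, 93, 290, 383, 193, 96, 289, 385
F(50) mod 480 = 385


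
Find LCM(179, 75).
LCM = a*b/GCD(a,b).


GCD(179, 75) = 1
LCM = 179*75/1 = 13425/1 = 13425

LCM = 13425


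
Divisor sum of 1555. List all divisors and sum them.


Divisors of 1555: 1, 5, 311, 1555
Sum = 1 + 5 + 311 + 1555 = 1872

σ(1555) = 1872


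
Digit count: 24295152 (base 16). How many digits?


24295152 in base 16 = 172B6F0
Number of digits = 7

7 digits (base 16)


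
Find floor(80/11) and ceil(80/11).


80/11 = 7.2727
floor = 7
ceil = 8

floor = 7, ceil = 8


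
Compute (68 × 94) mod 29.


68 × 94 = 6392
6392 mod 29 = 12


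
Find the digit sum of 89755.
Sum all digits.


8 + 9 + 7 + 5 + 5 = 34


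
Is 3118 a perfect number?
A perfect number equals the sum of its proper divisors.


Proper divisors of 3118: 1, 2, 1559
Sum = 1 + 2 + 1559 = 1562

No, 3118 is not perfect (1562 ≠ 3118)


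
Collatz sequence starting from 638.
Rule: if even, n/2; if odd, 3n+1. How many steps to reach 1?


638 → 319 → 958 → 479 → 1438 → 719 → 2158 → 1079 → 3238 → 1619 → 4858 → 2429 → 7288 → 3644 → 1822 → 911 → 2734 → 1367 → 4102 → 2051 → 6154 → 3077 → 9232 → 4616 → 2308 → 1154 → 577 → 1732 → 866 → 433 → 1300 → 650 → 325 → 976 → 488 → 244 → 122 → 61 → 184 → 92 → 46 → 23 → 70 → 35 → 106 → 53 → 160 → 80 → 40 → 20 → 10 → 5 → 16 → 8 → 4 → 2 → 1
Total steps = 56

56 steps


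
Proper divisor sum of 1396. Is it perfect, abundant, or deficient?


Proper divisors: 1, 2, 4, 349, 698
Sum = 1 + 2 + 4 + 349 + 698 = 1054
1054 < 1396 → deficient

s(1396) = 1054 (deficient)


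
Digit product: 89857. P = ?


8 × 9 × 8 × 5 × 7 = 20160


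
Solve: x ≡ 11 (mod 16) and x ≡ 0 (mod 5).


M = 16*5 = 80
M1 = M/16 = 5, M2 = M/5 = 16
M1^(-1) mod 16 = 13, M2^(-1) mod 5 = 1
x = 11*5*13 + 0*16*1 = 715
715 mod 80 = 75
Check: 75 mod 16 = 11 ✓, 75 mod 5 = 0 ✓

x ≡ 75 (mod 80)


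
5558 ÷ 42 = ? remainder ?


5558 = 42 * 132 + 14
Check: 5544 + 14 = 5558

q = 132, r = 14


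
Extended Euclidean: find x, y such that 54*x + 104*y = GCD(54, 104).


Tabular extended Euclidean (each row: r = 54*s + 104*t):
r=54, s=1, t=0
r=104, s=0, t=1
q=0: r=54, s=1, t=0   [54*(1) + 104*(0) = 54]
q=1: r=50, s=-1, t=1   [54*(-1) + 104*(1) = 50]
q=1: r=4, s=2, t=-1   [54*(2) + 104*(-1) = 4]
q=12: r=2, s=-25, t=13   [54*(-25) + 104*(13) = 2]
q=2: r=0, s=52, t=-27   [54*(52) + 104*(-27) = 0]
GCD = 2; from the row with r=2: x=-25, y=13
Check: 54*(-25) + 104*(13) = -1350 + 1352 = 2

GCD = 2, x = -25, y = 13


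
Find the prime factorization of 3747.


3747 / 3 = 1249
1249 / 1249 = 1
3747 = 3 × 1249


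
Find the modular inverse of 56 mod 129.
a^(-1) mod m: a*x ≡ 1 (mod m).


Use the extended Euclidean algorithm on (129, 56); each row r = 129*s + 56*t:
r=129, s=1, t=0
r=56, s=0, t=1
q=2: r=17, s=1, t=-2   [129*(1) + 56*(-2) = 17]
q=3: r=5, s=-3, t=7   [129*(-3) + 56*(7) = 5]
q=3: r=2, s=10, t=-23   [129*(10) + 56*(-23) = 2]
q=2: r=1, s=-23, t=53   [129*(-23) + 56*(53) = 1]
q=2: r=0, s=56, t=-129   [129*(56) + 56*(-129) = 0]
GCD = 1 with t = 53, so 56*(53) ≡ 1 (mod 129)
Inverse = 53 mod 129 = 53
Check: 56 * 53 = 2968 ≡ 1 (mod 129)

56^(-1) ≡ 53 (mod 129)


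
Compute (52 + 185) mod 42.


52 + 185 = 237
237 mod 42 = 27


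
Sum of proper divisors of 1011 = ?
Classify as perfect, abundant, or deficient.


Proper divisors: 1, 3, 337
Sum = 1 + 3 + 337 = 341
341 < 1011 → deficient

s(1011) = 341 (deficient)


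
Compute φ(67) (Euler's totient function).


67 = 67
Prime factors: 67
φ(67) = 67 × (1-1/67)
= 67 × 66/67 = 66

φ(67) = 66


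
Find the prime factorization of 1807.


1807 / 13 = 139
139 / 139 = 1
1807 = 13 × 139


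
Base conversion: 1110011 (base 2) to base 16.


1110011 (base 2) = 115 (decimal)
115 (decimal) = 73 (base 16)


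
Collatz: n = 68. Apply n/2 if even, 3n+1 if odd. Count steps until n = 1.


68 → 34 → 17 → 52 → 26 → 13 → 40 → 20 → 10 → 5 → 16 → 8 → 4 → 2 → 1
Total steps = 14

14 steps


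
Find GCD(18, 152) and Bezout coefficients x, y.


Tabular extended Euclidean (each row: r = 18*s + 152*t):
r=18, s=1, t=0
r=152, s=0, t=1
q=0: r=18, s=1, t=0   [18*(1) + 152*(0) = 18]
q=8: r=8, s=-8, t=1   [18*(-8) + 152*(1) = 8]
q=2: r=2, s=17, t=-2   [18*(17) + 152*(-2) = 2]
q=4: r=0, s=-76, t=9   [18*(-76) + 152*(9) = 0]
GCD = 2; from the row with r=2: x=17, y=-2
Check: 18*(17) + 152*(-2) = 306 - 304 = 2

GCD = 2, x = 17, y = -2


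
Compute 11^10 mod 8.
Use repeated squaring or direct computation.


11^1 mod 8 = 3
11^2 mod 8 = 1
11^3 mod 8 = 3
11^4 mod 8 = 1
11^5 mod 8 = 3
11^6 mod 8 = 1
11^7 mod 8 = 3
11^8 mod 8 = 1
11^9 mod 8 = 3
11^10 mod 8 = 1


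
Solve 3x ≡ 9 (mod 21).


GCD(3, 21) = 3 divides 9
Divide: 1x ≡ 3 (mod 7)
x ≡ 3 (mod 7)


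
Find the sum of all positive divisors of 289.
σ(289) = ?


Divisors of 289: 1, 17, 289
Sum = 1 + 17 + 289 = 307

σ(289) = 307


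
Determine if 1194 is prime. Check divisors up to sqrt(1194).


1194 / 2 = 597 (exact division)
1194 is NOT prime.

No, 1194 is not prime


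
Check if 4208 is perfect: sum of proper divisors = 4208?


Proper divisors of 4208: 1, 2, 4, 8, 16, 263, 526, 1052, 2104
Sum = 1 + 2 + 4 + 8 + 16 + 263 + 526 + 1052 + 2104 = 3976

No, 4208 is not perfect (3976 ≠ 4208)


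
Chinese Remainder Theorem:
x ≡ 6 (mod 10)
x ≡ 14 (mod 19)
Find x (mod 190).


M = 10*19 = 190
M1 = M/10 = 19, M2 = M/19 = 10
M1^(-1) mod 10 = 9, M2^(-1) mod 19 = 2
x = 6*19*9 + 14*10*2 = 1306
1306 mod 190 = 166
Check: 166 mod 10 = 6 ✓, 166 mod 19 = 14 ✓

x ≡ 166 (mod 190)


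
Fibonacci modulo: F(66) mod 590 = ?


F(k) mod 590 for k=1..66:
1, 1, 2, 3, 5, 8, 13, 21, 34, 55, 89, 144, 233, 377, 20, 397, 417, 224, 51, 275, 326, 11, 337, 348, 95, 443, 538, 391, 339, 140, 479, 29, 508, 537, 455, 402, 267, 79, 346, 425, 181, 16, 197, 213, 410, 33, 443, 476, 329, 215, 544, 169, 123, 292, 415, 117, 532, 59, 1, 60, 61, 121, 182, 303, 485, 198
F(66) mod 590 = 198


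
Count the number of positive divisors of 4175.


4175 = 5^2 × 167^1
d(4175) = (2+1) × (1+1) = 6

6 divisors


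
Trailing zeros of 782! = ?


floor(782/5) = 156
floor(782/25) = 31
floor(782/125) = 6
floor(782/625) = 1
Total = 194

194 trailing zeros


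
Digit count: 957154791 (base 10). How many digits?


957154791 has 9 digits in base 10
floor(log10(957154791)) + 1 = floor(8.9810) + 1 = 9

9 digits (base 10)


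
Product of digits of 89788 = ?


8 × 9 × 7 × 8 × 8 = 32256


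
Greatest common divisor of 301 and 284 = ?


301 = 1 * 284 + 17
284 = 16 * 17 + 12
17 = 1 * 12 + 5
12 = 2 * 5 + 2
5 = 2 * 2 + 1
2 = 2 * 1 + 0
GCD = 1


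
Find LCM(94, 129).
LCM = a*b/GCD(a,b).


GCD(94, 129) = 1
LCM = 94*129/1 = 12126/1 = 12126

LCM = 12126


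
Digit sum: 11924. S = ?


1 + 1 + 9 + 2 + 4 = 17


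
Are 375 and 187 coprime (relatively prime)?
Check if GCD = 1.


Euclidean algorithm:
375 = 2 * 187 + 1
187 = 187 * 1 + 0
GCD(375, 187) = 1

Yes, coprime (GCD = 1)


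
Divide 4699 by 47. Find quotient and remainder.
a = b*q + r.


4699 = 47 * 99 + 46
Check: 4653 + 46 = 4699

q = 99, r = 46


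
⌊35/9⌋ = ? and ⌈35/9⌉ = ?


35/9 = 3.8889
floor = 3
ceil = 4

floor = 3, ceil = 4


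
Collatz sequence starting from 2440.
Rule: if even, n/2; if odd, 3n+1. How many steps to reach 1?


2440 → 1220 → 610 → 305 → 916 → 458 → 229 → 688 → 344 → 172 → 86 → 43 → 130 → 65 → 196 → 98 → 49 → 148 → 74 → 37 → 112 → 56 → 28 → 14 → 7 → 22 → 11 → 34 → 17 → 52 → 26 → 13 → 40 → 20 → 10 → 5 → 16 → 8 → 4 → 2 → 1
Total steps = 40

40 steps


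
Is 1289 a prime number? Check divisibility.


Check divisors up to sqrt(1289) = 35.9026
No divisors found.
1289 is prime.

Yes, 1289 is prime


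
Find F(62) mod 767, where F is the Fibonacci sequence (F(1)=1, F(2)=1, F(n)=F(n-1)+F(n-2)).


F(k) mod 767 for k=1..62:
1, 1, 2, 3, 5, 8, 13, 21, 34, 55, 89, 144, 233, 377, 610, 220, 63, 283, 346, 629, 208, 70, 278, 348, 626, 207, 66, 273, 339, 612, 184, 29, 213, 242, 455, 697, 385, 315, 700, 248, 181, 429, 610, 272, 115, 387, 502, 122, 624, 746, 603, 582, 418, 233, 651, 117, 1, 118, 119, 237, 356, 593
F(62) mod 767 = 593


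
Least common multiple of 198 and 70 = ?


GCD(198, 70) = 2
LCM = 198*70/2 = 13860/2 = 6930

LCM = 6930


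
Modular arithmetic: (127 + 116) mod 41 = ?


127 + 116 = 243
243 mod 41 = 38


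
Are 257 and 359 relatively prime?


Euclidean algorithm:
359 = 1 * 257 + 102
257 = 2 * 102 + 53
102 = 1 * 53 + 49
53 = 1 * 49 + 4
49 = 12 * 4 + 1
4 = 4 * 1 + 0
GCD(257, 359) = 1

Yes, coprime (GCD = 1)


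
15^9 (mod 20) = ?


15^1 mod 20 = 15
15^2 mod 20 = 5
15^3 mod 20 = 15
15^4 mod 20 = 5
15^5 mod 20 = 15
15^6 mod 20 = 5
15^7 mod 20 = 15
15^8 mod 20 = 5
15^9 mod 20 = 15


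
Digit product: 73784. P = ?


7 × 3 × 7 × 8 × 4 = 4704


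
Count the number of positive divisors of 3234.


3234 = 2^1 × 3^1 × 7^2 × 11^1
d(3234) = (1+1) × (1+1) × (2+1) × (1+1) = 24

24 divisors


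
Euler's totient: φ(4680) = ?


4680 = 2^3 × 3^2 × 5 × 13
Prime factors: 2, 3, 5, 13
φ(4680) = 4680 × (1-1/2) × (1-1/3) × (1-1/5) × (1-1/13)
= 4680 × 1/2 × 2/3 × 4/5 × 12/13 = 1152

φ(4680) = 1152


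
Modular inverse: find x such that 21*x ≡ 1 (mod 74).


Use the extended Euclidean algorithm on (74, 21); each row r = 74*s + 21*t:
r=74, s=1, t=0
r=21, s=0, t=1
q=3: r=11, s=1, t=-3   [74*(1) + 21*(-3) = 11]
q=1: r=10, s=-1, t=4   [74*(-1) + 21*(4) = 10]
q=1: r=1, s=2, t=-7   [74*(2) + 21*(-7) = 1]
q=10: r=0, s=-21, t=74   [74*(-21) + 21*(74) = 0]
GCD = 1 with t = -7, so 21*(-7) ≡ 1 (mod 74)
Inverse = -7 mod 74 = 67
Check: 21 * 67 = 1407 ≡ 1 (mod 74)

21^(-1) ≡ 67 (mod 74)


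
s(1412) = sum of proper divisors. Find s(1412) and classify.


Proper divisors: 1, 2, 4, 353, 706
Sum = 1 + 2 + 4 + 353 + 706 = 1066
1066 < 1412 → deficient

s(1412) = 1066 (deficient)


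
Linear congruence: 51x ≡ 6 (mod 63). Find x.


GCD(51, 63) = 3 divides 6
Divide: 17x ≡ 2 (mod 21)
x ≡ 10 (mod 21)


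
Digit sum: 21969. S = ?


2 + 1 + 9 + 6 + 9 = 27


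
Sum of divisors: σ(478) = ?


Divisors of 478: 1, 2, 239, 478
Sum = 1 + 2 + 239 + 478 = 720

σ(478) = 720


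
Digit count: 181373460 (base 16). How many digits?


181373460 in base 16 = ACF8A14
Number of digits = 7

7 digits (base 16)


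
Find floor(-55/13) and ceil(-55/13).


-55/13 = -4.2308
floor = -5
ceil = -4

floor = -5, ceil = -4


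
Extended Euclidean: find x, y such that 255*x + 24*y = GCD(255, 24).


Tabular extended Euclidean (each row: r = 255*s + 24*t):
r=255, s=1, t=0
r=24, s=0, t=1
q=10: r=15, s=1, t=-10   [255*(1) + 24*(-10) = 15]
q=1: r=9, s=-1, t=11   [255*(-1) + 24*(11) = 9]
q=1: r=6, s=2, t=-21   [255*(2) + 24*(-21) = 6]
q=1: r=3, s=-3, t=32   [255*(-3) + 24*(32) = 3]
q=2: r=0, s=8, t=-85   [255*(8) + 24*(-85) = 0]
GCD = 3; from the row with r=3: x=-3, y=32
Check: 255*(-3) + 24*(32) = -765 + 768 = 3

GCD = 3, x = -3, y = 32


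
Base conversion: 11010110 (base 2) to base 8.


11010110 (base 2) = 214 (decimal)
214 (decimal) = 326 (base 8)


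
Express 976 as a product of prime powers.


976 / 2 = 488
488 / 2 = 244
244 / 2 = 122
122 / 2 = 61
61 / 61 = 1
976 = 2^4 × 61


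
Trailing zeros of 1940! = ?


floor(1940/5) = 388
floor(1940/25) = 77
floor(1940/125) = 15
floor(1940/625) = 3
Total = 483

483 trailing zeros


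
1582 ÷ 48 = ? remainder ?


1582 = 48 * 32 + 46
Check: 1536 + 46 = 1582

q = 32, r = 46


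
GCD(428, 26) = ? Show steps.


428 = 16 * 26 + 12
26 = 2 * 12 + 2
12 = 6 * 2 + 0
GCD = 2


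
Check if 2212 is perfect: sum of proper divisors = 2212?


Proper divisors of 2212: 1, 2, 4, 7, 14, 28, 79, 158, 316, 553, 1106
Sum = 1 + 2 + 4 + 7 + 14 + 28 + 79 + 158 + 316 + 553 + 1106 = 2268

No, 2212 is not perfect (2268 ≠ 2212)


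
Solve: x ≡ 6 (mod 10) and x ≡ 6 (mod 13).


M = 10*13 = 130
M1 = M/10 = 13, M2 = M/13 = 10
M1^(-1) mod 10 = 7, M2^(-1) mod 13 = 4
x = 6*13*7 + 6*10*4 = 786
786 mod 130 = 6
Check: 6 mod 10 = 6 ✓, 6 mod 13 = 6 ✓

x ≡ 6 (mod 130)


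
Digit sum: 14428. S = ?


1 + 4 + 4 + 2 + 8 = 19


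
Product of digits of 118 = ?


1 × 1 × 8 = 8


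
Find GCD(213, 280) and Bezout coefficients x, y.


Tabular extended Euclidean (each row: r = 213*s + 280*t):
r=213, s=1, t=0
r=280, s=0, t=1
q=0: r=213, s=1, t=0   [213*(1) + 280*(0) = 213]
q=1: r=67, s=-1, t=1   [213*(-1) + 280*(1) = 67]
q=3: r=12, s=4, t=-3   [213*(4) + 280*(-3) = 12]
q=5: r=7, s=-21, t=16   [213*(-21) + 280*(16) = 7]
q=1: r=5, s=25, t=-19   [213*(25) + 280*(-19) = 5]
q=1: r=2, s=-46, t=35   [213*(-46) + 280*(35) = 2]
q=2: r=1, s=117, t=-89   [213*(117) + 280*(-89) = 1]
q=2: r=0, s=-280, t=213   [213*(-280) + 280*(213) = 0]
GCD = 1; from the row with r=1: x=117, y=-89
Check: 213*(117) + 280*(-89) = 24921 - 24920 = 1

GCD = 1, x = 117, y = -89


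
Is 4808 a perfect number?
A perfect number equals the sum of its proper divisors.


Proper divisors of 4808: 1, 2, 4, 8, 601, 1202, 2404
Sum = 1 + 2 + 4 + 8 + 601 + 1202 + 2404 = 4222

No, 4808 is not perfect (4222 ≠ 4808)


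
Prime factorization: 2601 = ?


2601 / 3 = 867
867 / 3 = 289
289 / 17 = 17
17 / 17 = 1
2601 = 3^2 × 17^2


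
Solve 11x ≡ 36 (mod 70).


GCD(11, 70) = 1, unique solution
a^(-1) mod 70 = 51
x = 51 * 36 mod 70 = 16

x ≡ 16 (mod 70)


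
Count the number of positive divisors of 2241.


2241 = 3^3 × 83^1
d(2241) = (3+1) × (1+1) = 8

8 divisors


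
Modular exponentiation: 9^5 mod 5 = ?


9^1 mod 5 = 4
9^2 mod 5 = 1
9^3 mod 5 = 4
9^4 mod 5 = 1
9^5 mod 5 = 4


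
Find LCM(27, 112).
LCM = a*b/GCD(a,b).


GCD(27, 112) = 1
LCM = 27*112/1 = 3024/1 = 3024

LCM = 3024


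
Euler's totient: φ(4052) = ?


4052 = 2^2 × 1013
Prime factors: 2, 1013
φ(4052) = 4052 × (1-1/2) × (1-1/1013)
= 4052 × 1/2 × 1012/1013 = 2024

φ(4052) = 2024


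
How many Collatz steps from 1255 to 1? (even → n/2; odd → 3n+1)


1255 → 3766 → 1883 → 5650 → 2825 → 8476 → 4238 → 2119 → 6358 → 3179 → 9538 → 4769 → 14308 → 7154 → 3577 → 10732 → 5366 → 2683 → 8050 → 4025 → 12076 → 6038 → 3019 → 9058 → 4529 → 13588 → 6794 → 3397 → 10192 → 5096 → 2548 → 1274 → 637 → 1912 → 956 → 478 → 239 → 718 → 359 → 1078 → 539 → 1618 → 809 → 2428 → 1214 → 607 → 1822 → 911 → 2734 → 1367 → 4102 → 2051 → 6154 → 3077 → 9232 → 4616 → 2308 → 1154 → 577 → 1732 → 866 → 433 → 1300 → 650 → 325 → 976 → 488 → 244 → 122 → 61 → 184 → 92 → 46 → 23 → 70 → 35 → 106 → 53 → 160 → 80 → 40 → 20 → 10 → 5 → 16 → 8 → 4 → 2 → 1
Total steps = 88

88 steps


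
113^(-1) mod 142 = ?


Use the extended Euclidean algorithm on (142, 113); each row r = 142*s + 113*t:
r=142, s=1, t=0
r=113, s=0, t=1
q=1: r=29, s=1, t=-1   [142*(1) + 113*(-1) = 29]
q=3: r=26, s=-3, t=4   [142*(-3) + 113*(4) = 26]
q=1: r=3, s=4, t=-5   [142*(4) + 113*(-5) = 3]
q=8: r=2, s=-35, t=44   [142*(-35) + 113*(44) = 2]
q=1: r=1, s=39, t=-49   [142*(39) + 113*(-49) = 1]
q=2: r=0, s=-113, t=142   [142*(-113) + 113*(142) = 0]
GCD = 1 with t = -49, so 113*(-49) ≡ 1 (mod 142)
Inverse = -49 mod 142 = 93
Check: 113 * 93 = 10509 ≡ 1 (mod 142)

113^(-1) ≡ 93 (mod 142)


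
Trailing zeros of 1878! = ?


floor(1878/5) = 375
floor(1878/25) = 75
floor(1878/125) = 15
floor(1878/625) = 3
Total = 468

468 trailing zeros


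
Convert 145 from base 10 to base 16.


145 (base 10) = 145 (decimal)
145 (decimal) = 91 (base 16)


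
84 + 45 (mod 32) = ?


84 + 45 = 129
129 mod 32 = 1


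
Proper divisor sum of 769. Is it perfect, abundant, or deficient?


Proper divisors: 1
Sum = 1 = 1
1 < 769 → deficient

s(769) = 1 (deficient)


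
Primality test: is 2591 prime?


Check divisors up to sqrt(2591) = 50.9019
No divisors found.
2591 is prime.

Yes, 2591 is prime


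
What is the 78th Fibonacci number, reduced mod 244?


F(k) mod 244 for k=1..78:
1, 1, 2, 3, 5, 8, 13, 21, 34, 55, 89, 144, 233, 133, 122, 11, 133, 144, 33, 177, 210, 143, 109, 8, 117, 125, 242, 123, 121, 0, 121, 121, 242, 119, 117, 236, 109, 101, 210, 67, 33, 100, 133, 233, 122, 111, 233, 100, 89, 189, 34, 223, 13, 236, 5, 241, 2, 243, 1, 0, 1, 1, 2, 3, 5, 8, 13, 21, 34, 55, 89, 144, 233, 133, 122, 11, 133, 144
F(78) mod 244 = 144


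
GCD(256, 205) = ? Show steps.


256 = 1 * 205 + 51
205 = 4 * 51 + 1
51 = 51 * 1 + 0
GCD = 1


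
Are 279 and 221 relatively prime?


Euclidean algorithm:
279 = 1 * 221 + 58
221 = 3 * 58 + 47
58 = 1 * 47 + 11
47 = 4 * 11 + 3
11 = 3 * 3 + 2
3 = 1 * 2 + 1
2 = 2 * 1 + 0
GCD(279, 221) = 1

Yes, coprime (GCD = 1)


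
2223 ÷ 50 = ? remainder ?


2223 = 50 * 44 + 23
Check: 2200 + 23 = 2223

q = 44, r = 23


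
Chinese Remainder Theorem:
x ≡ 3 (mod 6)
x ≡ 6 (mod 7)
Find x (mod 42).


M = 6*7 = 42
M1 = M/6 = 7, M2 = M/7 = 6
M1^(-1) mod 6 = 1, M2^(-1) mod 7 = 6
x = 3*7*1 + 6*6*6 = 237
237 mod 42 = 27
Check: 27 mod 6 = 3 ✓, 27 mod 7 = 6 ✓

x ≡ 27 (mod 42)


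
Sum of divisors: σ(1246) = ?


Divisors of 1246: 1, 2, 7, 14, 89, 178, 623, 1246
Sum = 1 + 2 + 7 + 14 + 89 + 178 + 623 + 1246 = 2160

σ(1246) = 2160


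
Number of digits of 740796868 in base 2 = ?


740796868 in base 2 = 101100001001111010100111000100
Number of digits = 30

30 digits (base 2)


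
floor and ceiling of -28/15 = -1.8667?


-28/15 = -1.8667
floor = -2
ceil = -1

floor = -2, ceil = -1


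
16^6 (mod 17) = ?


16^1 mod 17 = 16
16^2 mod 17 = 1
16^3 mod 17 = 16
16^4 mod 17 = 1
16^5 mod 17 = 16
16^6 mod 17 = 1


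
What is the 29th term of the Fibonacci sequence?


Sequence: 1, 1, 2, 3, 5, 8, 13, 21, 34, 55, 89, 144, 233, 377, 610, 987, 1597, 2584, 4181, 6765, 10946, 17711, 28657, 46368, 75025, 121393, 196418, 317811, 514229
F(29) = 514229


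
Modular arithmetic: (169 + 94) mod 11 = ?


169 + 94 = 263
263 mod 11 = 10


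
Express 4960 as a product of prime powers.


4960 / 2 = 2480
2480 / 2 = 1240
1240 / 2 = 620
620 / 2 = 310
310 / 2 = 155
155 / 5 = 31
31 / 31 = 1
4960 = 2^5 × 5 × 31


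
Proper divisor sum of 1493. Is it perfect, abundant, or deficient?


Proper divisors: 1
Sum = 1 = 1
1 < 1493 → deficient

s(1493) = 1 (deficient)


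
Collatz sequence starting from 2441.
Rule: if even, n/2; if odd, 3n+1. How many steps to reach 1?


2441 → 7324 → 3662 → 1831 → 5494 → 2747 → 8242 → 4121 → 12364 → 6182 → 3091 → 9274 → 4637 → 13912 → 6956 → 3478 → 1739 → 5218 → 2609 → 7828 → 3914 → 1957 → 5872 → 2936 → 1468 → 734 → 367 → 1102 → 551 → 1654 → 827 → 2482 → 1241 → 3724 → 1862 → 931 → 2794 → 1397 → 4192 → 2096 → 1048 → 524 → 262 → 131 → 394 → 197 → 592 → 296 → 148 → 74 → 37 → 112 → 56 → 28 → 14 → 7 → 22 → 11 → 34 → 17 → 52 → 26 → 13 → 40 → 20 → 10 → 5 → 16 → 8 → 4 → 2 → 1
Total steps = 71

71 steps


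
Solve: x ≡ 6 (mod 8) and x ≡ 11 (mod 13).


M = 8*13 = 104
M1 = M/8 = 13, M2 = M/13 = 8
M1^(-1) mod 8 = 5, M2^(-1) mod 13 = 5
x = 6*13*5 + 11*8*5 = 830
830 mod 104 = 102
Check: 102 mod 8 = 6 ✓, 102 mod 13 = 11 ✓

x ≡ 102 (mod 104)


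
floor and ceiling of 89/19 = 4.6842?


89/19 = 4.6842
floor = 4
ceil = 5

floor = 4, ceil = 5


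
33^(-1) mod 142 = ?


Use the extended Euclidean algorithm on (142, 33); each row r = 142*s + 33*t:
r=142, s=1, t=0
r=33, s=0, t=1
q=4: r=10, s=1, t=-4   [142*(1) + 33*(-4) = 10]
q=3: r=3, s=-3, t=13   [142*(-3) + 33*(13) = 3]
q=3: r=1, s=10, t=-43   [142*(10) + 33*(-43) = 1]
q=3: r=0, s=-33, t=142   [142*(-33) + 33*(142) = 0]
GCD = 1 with t = -43, so 33*(-43) ≡ 1 (mod 142)
Inverse = -43 mod 142 = 99
Check: 33 * 99 = 3267 ≡ 1 (mod 142)

33^(-1) ≡ 99 (mod 142)


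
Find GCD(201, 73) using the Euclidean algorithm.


201 = 2 * 73 + 55
73 = 1 * 55 + 18
55 = 3 * 18 + 1
18 = 18 * 1 + 0
GCD = 1


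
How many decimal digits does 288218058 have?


288218058 has 9 digits in base 10
floor(log10(288218058)) + 1 = floor(8.4597) + 1 = 9

9 digits (base 10)


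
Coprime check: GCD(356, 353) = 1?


Euclidean algorithm:
356 = 1 * 353 + 3
353 = 117 * 3 + 2
3 = 1 * 2 + 1
2 = 2 * 1 + 0
GCD(356, 353) = 1

Yes, coprime (GCD = 1)


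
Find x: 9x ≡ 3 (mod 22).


GCD(9, 22) = 1, unique solution
a^(-1) mod 22 = 5
x = 5 * 3 mod 22 = 15

x ≡ 15 (mod 22)


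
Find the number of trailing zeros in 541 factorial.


floor(541/5) = 108
floor(541/25) = 21
floor(541/125) = 4
Total = 133

133 trailing zeros


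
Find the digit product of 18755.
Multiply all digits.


1 × 8 × 7 × 5 × 5 = 1400


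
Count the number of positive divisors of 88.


88 = 2^3 × 11^1
d(88) = (3+1) × (1+1) = 8

8 divisors


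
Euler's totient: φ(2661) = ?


2661 = 3 × 887
Prime factors: 3, 887
φ(2661) = 2661 × (1-1/3) × (1-1/887)
= 2661 × 2/3 × 886/887 = 1772

φ(2661) = 1772


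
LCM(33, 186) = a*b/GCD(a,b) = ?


GCD(33, 186) = 3
LCM = 33*186/3 = 6138/3 = 2046

LCM = 2046


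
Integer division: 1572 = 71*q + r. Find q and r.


1572 = 71 * 22 + 10
Check: 1562 + 10 = 1572

q = 22, r = 10


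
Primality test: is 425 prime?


425 / 5 = 85 (exact division)
425 is NOT prime.

No, 425 is not prime


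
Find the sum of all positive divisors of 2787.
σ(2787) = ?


Divisors of 2787: 1, 3, 929, 2787
Sum = 1 + 3 + 929 + 2787 = 3720

σ(2787) = 3720


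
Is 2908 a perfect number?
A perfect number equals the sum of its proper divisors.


Proper divisors of 2908: 1, 2, 4, 727, 1454
Sum = 1 + 2 + 4 + 727 + 1454 = 2188

No, 2908 is not perfect (2188 ≠ 2908)


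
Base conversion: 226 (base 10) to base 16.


226 (base 10) = 226 (decimal)
226 (decimal) = E2 (base 16)


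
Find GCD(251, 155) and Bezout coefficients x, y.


Tabular extended Euclidean (each row: r = 251*s + 155*t):
r=251, s=1, t=0
r=155, s=0, t=1
q=1: r=96, s=1, t=-1   [251*(1) + 155*(-1) = 96]
q=1: r=59, s=-1, t=2   [251*(-1) + 155*(2) = 59]
q=1: r=37, s=2, t=-3   [251*(2) + 155*(-3) = 37]
q=1: r=22, s=-3, t=5   [251*(-3) + 155*(5) = 22]
q=1: r=15, s=5, t=-8   [251*(5) + 155*(-8) = 15]
q=1: r=7, s=-8, t=13   [251*(-8) + 155*(13) = 7]
q=2: r=1, s=21, t=-34   [251*(21) + 155*(-34) = 1]
q=7: r=0, s=-155, t=251   [251*(-155) + 155*(251) = 0]
GCD = 1; from the row with r=1: x=21, y=-34
Check: 251*(21) + 155*(-34) = 5271 - 5270 = 1

GCD = 1, x = 21, y = -34


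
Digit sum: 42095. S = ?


4 + 2 + 0 + 9 + 5 = 20


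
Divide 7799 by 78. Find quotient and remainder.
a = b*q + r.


7799 = 78 * 99 + 77
Check: 7722 + 77 = 7799

q = 99, r = 77


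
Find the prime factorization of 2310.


2310 / 2 = 1155
1155 / 3 = 385
385 / 5 = 77
77 / 7 = 11
11 / 11 = 1
2310 = 2 × 3 × 5 × 7 × 11


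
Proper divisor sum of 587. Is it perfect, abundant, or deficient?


Proper divisors: 1
Sum = 1 = 1
1 < 587 → deficient

s(587) = 1 (deficient)


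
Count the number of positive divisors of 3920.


3920 = 2^4 × 5^1 × 7^2
d(3920) = (4+1) × (1+1) × (2+1) = 30

30 divisors


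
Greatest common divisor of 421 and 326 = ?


421 = 1 * 326 + 95
326 = 3 * 95 + 41
95 = 2 * 41 + 13
41 = 3 * 13 + 2
13 = 6 * 2 + 1
2 = 2 * 1 + 0
GCD = 1


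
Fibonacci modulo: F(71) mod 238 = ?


F(k) mod 238 for k=1..71:
1, 1, 2, 3, 5, 8, 13, 21, 34, 55, 89, 144, 233, 139, 134, 35, 169, 204, 135, 101, 236, 99, 97, 196, 55, 13, 68, 81, 149, 230, 141, 133, 36, 169, 205, 136, 103, 1, 104, 105, 209, 76, 47, 123, 170, 55, 225, 42, 29, 71, 100, 171, 33, 204, 237, 203, 202, 167, 131, 60, 191, 13, 204, 217, 183, 162, 107, 31, 138, 169, 69
F(71) mod 238 = 69


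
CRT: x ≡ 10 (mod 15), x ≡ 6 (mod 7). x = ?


M = 15*7 = 105
M1 = M/15 = 7, M2 = M/7 = 15
M1^(-1) mod 15 = 13, M2^(-1) mod 7 = 1
x = 10*7*13 + 6*15*1 = 1000
1000 mod 105 = 55
Check: 55 mod 15 = 10 ✓, 55 mod 7 = 6 ✓

x ≡ 55 (mod 105)


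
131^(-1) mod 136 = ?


Use the extended Euclidean algorithm on (136, 131); each row r = 136*s + 131*t:
r=136, s=1, t=0
r=131, s=0, t=1
q=1: r=5, s=1, t=-1   [136*(1) + 131*(-1) = 5]
q=26: r=1, s=-26, t=27   [136*(-26) + 131*(27) = 1]
q=5: r=0, s=131, t=-136   [136*(131) + 131*(-136) = 0]
GCD = 1 with t = 27, so 131*(27) ≡ 1 (mod 136)
Inverse = 27 mod 136 = 27
Check: 131 * 27 = 3537 ≡ 1 (mod 136)

131^(-1) ≡ 27 (mod 136)


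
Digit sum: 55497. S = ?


5 + 5 + 4 + 9 + 7 = 30


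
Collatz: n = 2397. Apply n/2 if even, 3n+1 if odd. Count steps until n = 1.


2397 → 7192 → 3596 → 1798 → 899 → 2698 → 1349 → 4048 → 2024 → 1012 → 506 → 253 → 760 → 380 → 190 → 95 → 286 → 143 → 430 → 215 → 646 → 323 → 970 → 485 → 1456 → 728 → 364 → 182 → 91 → 274 → 137 → 412 → 206 → 103 → 310 → 155 → 466 → 233 → 700 → 350 → 175 → 526 → 263 → 790 → 395 → 1186 → 593 → 1780 → 890 → 445 → 1336 → 668 → 334 → 167 → 502 → 251 → 754 → 377 → 1132 → 566 → 283 → 850 → 425 → 1276 → 638 → 319 → 958 → 479 → 1438 → 719 → 2158 → 1079 → 3238 → 1619 → 4858 → 2429 → 7288 → 3644 → 1822 → 911 → 2734 → 1367 → 4102 → 2051 → 6154 → 3077 → 9232 → 4616 → 2308 → 1154 → 577 → 1732 → 866 → 433 → 1300 → 650 → 325 → 976 → 488 → 244 → 122 → 61 → 184 → 92 → 46 → 23 → 70 → 35 → 106 → 53 → 160 → 80 → 40 → 20 → 10 → 5 → 16 → 8 → 4 → 2 → 1
Total steps = 120

120 steps


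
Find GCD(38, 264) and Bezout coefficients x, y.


Tabular extended Euclidean (each row: r = 38*s + 264*t):
r=38, s=1, t=0
r=264, s=0, t=1
q=0: r=38, s=1, t=0   [38*(1) + 264*(0) = 38]
q=6: r=36, s=-6, t=1   [38*(-6) + 264*(1) = 36]
q=1: r=2, s=7, t=-1   [38*(7) + 264*(-1) = 2]
q=18: r=0, s=-132, t=19   [38*(-132) + 264*(19) = 0]
GCD = 2; from the row with r=2: x=7, y=-1
Check: 38*(7) + 264*(-1) = 266 - 264 = 2

GCD = 2, x = 7, y = -1


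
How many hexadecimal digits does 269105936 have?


269105936 in base 16 = 100A3B10
Number of digits = 8

8 digits (base 16)


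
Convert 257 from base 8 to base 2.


257 (base 8) = 175 (decimal)
175 (decimal) = 10101111 (base 2)


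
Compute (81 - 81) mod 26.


81 - 81 = 0
0 mod 26 = 0


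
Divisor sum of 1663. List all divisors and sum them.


Divisors of 1663: 1, 1663
Sum = 1 + 1663 = 1664

σ(1663) = 1664


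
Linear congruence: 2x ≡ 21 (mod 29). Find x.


GCD(2, 29) = 1, unique solution
a^(-1) mod 29 = 15
x = 15 * 21 mod 29 = 25

x ≡ 25 (mod 29)


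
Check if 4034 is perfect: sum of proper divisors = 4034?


Proper divisors of 4034: 1, 2, 2017
Sum = 1 + 2 + 2017 = 2020

No, 4034 is not perfect (2020 ≠ 4034)


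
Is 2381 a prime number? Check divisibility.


Check divisors up to sqrt(2381) = 48.7955
No divisors found.
2381 is prime.

Yes, 2381 is prime


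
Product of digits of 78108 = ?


7 × 8 × 1 × 0 × 8 = 0


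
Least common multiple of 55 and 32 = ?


GCD(55, 32) = 1
LCM = 55*32/1 = 1760/1 = 1760

LCM = 1760


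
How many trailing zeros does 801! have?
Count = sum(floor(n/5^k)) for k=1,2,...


floor(801/5) = 160
floor(801/25) = 32
floor(801/125) = 6
floor(801/625) = 1
Total = 199

199 trailing zeros


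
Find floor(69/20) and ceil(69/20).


69/20 = 3.4500
floor = 3
ceil = 4

floor = 3, ceil = 4


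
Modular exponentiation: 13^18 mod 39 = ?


13^1 mod 39 = 13
13^2 mod 39 = 13
13^3 mod 39 = 13
13^4 mod 39 = 13
13^5 mod 39 = 13
13^6 mod 39 = 13
13^7 mod 39 = 13
13^8 mod 39 = 13
13^9 mod 39 = 13
13^10 mod 39 = 13
13^11 mod 39 = 13
13^12 mod 39 = 13
13^13 mod 39 = 13
13^14 mod 39 = 13
13^15 mod 39 = 13
13^16 mod 39 = 13
13^17 mod 39 = 13
13^18 mod 39 = 13


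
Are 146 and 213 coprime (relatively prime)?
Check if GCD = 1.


Euclidean algorithm:
213 = 1 * 146 + 67
146 = 2 * 67 + 12
67 = 5 * 12 + 7
12 = 1 * 7 + 5
7 = 1 * 5 + 2
5 = 2 * 2 + 1
2 = 2 * 1 + 0
GCD(146, 213) = 1

Yes, coprime (GCD = 1)


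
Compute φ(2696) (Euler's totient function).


2696 = 2^3 × 337
Prime factors: 2, 337
φ(2696) = 2696 × (1-1/2) × (1-1/337)
= 2696 × 1/2 × 336/337 = 1344

φ(2696) = 1344


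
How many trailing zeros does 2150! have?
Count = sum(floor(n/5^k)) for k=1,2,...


floor(2150/5) = 430
floor(2150/25) = 86
floor(2150/125) = 17
floor(2150/625) = 3
Total = 536

536 trailing zeros


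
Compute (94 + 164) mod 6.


94 + 164 = 258
258 mod 6 = 0


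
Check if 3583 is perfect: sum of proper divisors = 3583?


Proper divisors of 3583: 1
Sum = 1 = 1

No, 3583 is not perfect (1 ≠ 3583)


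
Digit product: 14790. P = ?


1 × 4 × 7 × 9 × 0 = 0


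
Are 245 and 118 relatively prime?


Euclidean algorithm:
245 = 2 * 118 + 9
118 = 13 * 9 + 1
9 = 9 * 1 + 0
GCD(245, 118) = 1

Yes, coprime (GCD = 1)


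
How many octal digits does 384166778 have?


384166778 in base 8 = 2671365572
Number of digits = 10

10 digits (base 8)


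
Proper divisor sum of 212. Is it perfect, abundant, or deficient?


Proper divisors: 1, 2, 4, 53, 106
Sum = 1 + 2 + 4 + 53 + 106 = 166
166 < 212 → deficient

s(212) = 166 (deficient)


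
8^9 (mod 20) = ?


8^1 mod 20 = 8
8^2 mod 20 = 4
8^3 mod 20 = 12
8^4 mod 20 = 16
8^5 mod 20 = 8
8^6 mod 20 = 4
8^7 mod 20 = 12
8^8 mod 20 = 16
8^9 mod 20 = 8
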